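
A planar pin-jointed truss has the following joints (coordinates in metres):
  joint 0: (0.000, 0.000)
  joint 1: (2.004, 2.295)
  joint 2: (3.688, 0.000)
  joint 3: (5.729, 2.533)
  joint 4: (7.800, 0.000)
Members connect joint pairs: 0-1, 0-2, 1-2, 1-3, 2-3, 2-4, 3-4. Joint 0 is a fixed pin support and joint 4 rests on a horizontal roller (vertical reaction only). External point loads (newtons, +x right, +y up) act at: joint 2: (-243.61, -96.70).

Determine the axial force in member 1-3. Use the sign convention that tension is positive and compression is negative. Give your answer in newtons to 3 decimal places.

N=5 nodes, M=7 members, R=3 reactions → 2N=10, M+R=10
member 0 (0-1): L=3.0468, (cx,cy)=(0.6577,0.7532)
member 1 (0-2): L=3.6880, (cx,cy)=(1.0000,0.0000)
member 2 (1-2): L=2.8466, (cx,cy)=(0.5916,-0.8062)
member 3 (1-3): L=3.7326, (cx,cy)=(0.9980,0.0638)
member 4 (2-3): L=3.2530, (cx,cy)=(0.6274,0.7787)
member 5 (2-4): L=4.1120, (cx,cy)=(1.0000,0.0000)
member 6 (3-4): L=3.2719, (cx,cy)=(0.6330,-0.7742)
solve A·x = −loads:
  F[0-1] = -67.6780 N (compression)
  F[0-2] = -199.0957 N (compression)
  F[1-2] = +57.0285 N (tension)
  F[1-3] = -78.4115 N (compression)
  F[2-3] = +65.1382 N (tension)
  F[2-4] = +37.3824 N (tension)
  F[3-4] = -59.0587 N (compression)
  Rx@0 = +243.6100 N
  Ry@0 = +50.9783 N
  Ry@4 = +45.7217 N

-78.412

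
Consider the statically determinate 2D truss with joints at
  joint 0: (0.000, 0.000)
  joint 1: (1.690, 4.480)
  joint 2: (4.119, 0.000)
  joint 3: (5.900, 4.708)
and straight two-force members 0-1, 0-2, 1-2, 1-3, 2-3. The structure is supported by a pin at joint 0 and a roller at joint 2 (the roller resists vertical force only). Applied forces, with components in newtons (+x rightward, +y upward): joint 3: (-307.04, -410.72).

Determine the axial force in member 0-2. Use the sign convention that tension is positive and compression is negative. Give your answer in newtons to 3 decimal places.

N=4 nodes, M=5 members, R=3 reactions → 2N=8, M+R=8
member 0 (0-1): L=4.7882, (cx,cy)=(0.3530,0.9356)
member 1 (0-2): L=4.1190, (cx,cy)=(1.0000,0.0000)
member 2 (1-2): L=5.0961, (cx,cy)=(0.4766,-0.8791)
member 3 (1-3): L=4.2162, (cx,cy)=(0.9985,0.0541)
member 4 (2-3): L=5.0336, (cx,cy)=(0.3538,0.9353)
solve A·x = −loads:
  F[0-1] = -185.2802 N (compression)
  F[0-2] = -241.6447 N (compression)
  F[1-2] = +187.6578 N (tension)
  F[1-3] = -155.0669 N (compression)
  F[2-3] = -430.1602 N (compression)
  Rx@0 = +307.0400 N
  Ry@0 = +173.3557 N
  Ry@2 = +237.3643 N

-241.645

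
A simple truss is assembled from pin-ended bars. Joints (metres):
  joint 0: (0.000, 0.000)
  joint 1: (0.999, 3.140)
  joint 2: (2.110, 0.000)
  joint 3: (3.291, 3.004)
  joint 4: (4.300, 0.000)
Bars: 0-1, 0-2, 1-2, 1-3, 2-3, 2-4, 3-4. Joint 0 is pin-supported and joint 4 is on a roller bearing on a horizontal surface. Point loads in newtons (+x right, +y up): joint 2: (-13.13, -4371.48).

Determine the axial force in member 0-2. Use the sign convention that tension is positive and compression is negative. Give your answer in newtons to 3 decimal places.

695.207

N=5 nodes, M=7 members, R=3 reactions → 2N=10, M+R=10
member 0 (0-1): L=3.2951, (cx,cy)=(0.3032,0.9529)
member 1 (0-2): L=2.1100, (cx,cy)=(1.0000,0.0000)
member 2 (1-2): L=3.3308, (cx,cy)=(0.3336,-0.9427)
member 3 (1-3): L=2.2960, (cx,cy)=(0.9982,-0.0592)
member 4 (2-3): L=3.2278, (cx,cy)=(0.3659,0.9307)
member 5 (2-4): L=2.1900, (cx,cy)=(1.0000,0.0000)
member 6 (3-4): L=3.1689, (cx,cy)=(0.3184,-0.9480)
solve A·x = −loads:
  F[0-1] = -2336.3691 N (compression)
  F[0-2] = +695.2071 N (tension)
  F[1-2] = +2457.8436 N (tension)
  F[1-3] = -1530.8587 N (compression)
  F[2-3] = +2207.4612 N (tension)
  F[2-4] = +720.4996 N (tension)
  F[3-4] = -2262.8448 N (compression)
  Rx@0 = +13.1300 N
  Ry@0 = +2226.4049 N
  Ry@4 = +2145.0751 N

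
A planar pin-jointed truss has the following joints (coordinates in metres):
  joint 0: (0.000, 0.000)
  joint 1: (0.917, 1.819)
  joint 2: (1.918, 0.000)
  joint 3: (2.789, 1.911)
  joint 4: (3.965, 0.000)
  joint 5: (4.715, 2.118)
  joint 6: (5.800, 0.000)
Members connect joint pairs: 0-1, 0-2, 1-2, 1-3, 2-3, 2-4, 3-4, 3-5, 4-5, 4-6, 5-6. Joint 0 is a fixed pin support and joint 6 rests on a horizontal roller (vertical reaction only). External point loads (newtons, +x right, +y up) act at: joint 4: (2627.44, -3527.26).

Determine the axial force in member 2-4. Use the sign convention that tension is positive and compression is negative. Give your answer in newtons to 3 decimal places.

4256.111

N=7 nodes, M=11 members, R=3 reactions → 2N=14, M+R=14
member 0 (0-1): L=2.0371, (cx,cy)=(0.4502,0.8929)
member 1 (0-2): L=1.9180, (cx,cy)=(1.0000,0.0000)
member 2 (1-2): L=2.0762, (cx,cy)=(0.4821,-0.8761)
member 3 (1-3): L=1.8743, (cx,cy)=(0.9988,0.0491)
member 4 (2-3): L=2.1001, (cx,cy)=(0.4147,0.9099)
member 5 (2-4): L=2.0470, (cx,cy)=(1.0000,0.0000)
member 6 (3-4): L=2.2439, (cx,cy)=(0.5241,-0.8517)
member 7 (3-5): L=1.9371, (cx,cy)=(0.9943,0.1069)
member 8 (4-5): L=2.2469, (cx,cy)=(0.3338,0.9426)
member 9 (4-6): L=1.8350, (cx,cy)=(1.0000,0.0000)
member 10 (5-6): L=2.3797, (cx,cy)=(0.4559,-0.8900)
solve A·x = −loads:
  F[0-1] = -1249.7369 N (compression)
  F[0-2] = +3190.0173 N (tension)
  F[1-2] = +1209.4981 N (tension)
  F[1-3] = -1147.0858 N (compression)
  F[2-3] = -1164.5205 N (compression)
  F[2-4] = +4256.1110 N (tension)
  F[3-4] = +1036.2576 N (tension)
  F[3-5] = -2184.2783 N (compression)
  F[4-5] = +2805.6408 N (tension)
  F[4-6] = +1235.2545 N (tension)
  F[5-6] = -2709.2913 N (compression)
  Rx@0 = -2627.4400 N
  Ry@0 = +1115.9521 N
  Ry@6 = +2411.3079 N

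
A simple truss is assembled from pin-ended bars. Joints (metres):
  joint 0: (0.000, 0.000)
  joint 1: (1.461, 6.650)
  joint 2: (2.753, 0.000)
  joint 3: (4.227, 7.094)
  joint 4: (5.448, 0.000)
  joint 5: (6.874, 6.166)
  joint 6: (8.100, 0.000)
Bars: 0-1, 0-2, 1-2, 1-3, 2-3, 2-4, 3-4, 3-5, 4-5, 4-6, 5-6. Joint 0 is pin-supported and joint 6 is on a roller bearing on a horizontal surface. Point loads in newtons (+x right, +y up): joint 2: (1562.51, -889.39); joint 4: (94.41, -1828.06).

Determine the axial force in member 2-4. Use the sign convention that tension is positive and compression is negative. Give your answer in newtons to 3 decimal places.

616.074

N=7 nodes, M=11 members, R=3 reactions → 2N=14, M+R=14
member 0 (0-1): L=6.8086, (cx,cy)=(0.2146,0.9767)
member 1 (0-2): L=2.7530, (cx,cy)=(1.0000,0.0000)
member 2 (1-2): L=6.7743, (cx,cy)=(0.1907,-0.9816)
member 3 (1-3): L=2.8014, (cx,cy)=(0.9874,0.1585)
member 4 (2-3): L=7.2455, (cx,cy)=(0.2034,0.9791)
member 5 (2-4): L=2.6950, (cx,cy)=(1.0000,0.0000)
member 6 (3-4): L=7.1983, (cx,cy)=(0.1696,-0.9855)
member 7 (3-5): L=2.8050, (cx,cy)=(0.9437,-0.3308)
member 8 (4-5): L=6.3287, (cx,cy)=(0.2253,0.9743)
member 9 (4-6): L=2.6520, (cx,cy)=(1.0000,0.0000)
member 10 (5-6): L=6.2867, (cx,cy)=(0.1950,-0.9808)
solve A·x = −loads:
  F[0-1] = -1213.9042 N (compression)
  F[0-2] = +1917.4015 N (tension)
  F[1-2] = +1129.9627 N (tension)
  F[1-3] = -482.0808 N (compression)
  F[2-3] = -224.5271 N (compression)
  F[2-4] = +616.0744 N (tension)
  F[3-4] = +517.3910 N (tension)
  F[3-5] = -645.7931 N (compression)
  F[4-5] = +1352.9584 N (tension)
  F[4-6] = +304.5758 N (tension)
  F[5-6] = -1561.8087 N (compression)
  Rx@0 = -1656.9200 N
  Ry@0 = +1185.6276 N
  Ry@6 = +1531.8224 N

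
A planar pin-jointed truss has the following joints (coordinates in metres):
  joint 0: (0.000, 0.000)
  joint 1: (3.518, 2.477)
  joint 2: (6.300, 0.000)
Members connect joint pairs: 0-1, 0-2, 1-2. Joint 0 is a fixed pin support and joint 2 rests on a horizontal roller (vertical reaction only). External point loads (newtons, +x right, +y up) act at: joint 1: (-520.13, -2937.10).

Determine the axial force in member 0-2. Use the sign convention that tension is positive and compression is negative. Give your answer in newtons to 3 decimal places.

N=3 nodes, M=3 members, R=3 reactions → 2N=6, M+R=6
member 0 (0-1): L=4.3025, (cx,cy)=(0.8177,0.5757)
member 1 (0-2): L=6.3000, (cx,cy)=(1.0000,0.0000)
member 2 (1-2): L=3.7249, (cx,cy)=(0.7469,-0.6650)
solve A·x = −loads:
  F[0-1] = -2608.0793 N (compression)
  F[0-2] = +1612.3830 N (tension)
  F[1-2] = -2158.8795 N (compression)
  Rx@0 = +520.1300 N
  Ry@0 = +1501.4880 N
  Ry@2 = +1435.6120 N

1612.383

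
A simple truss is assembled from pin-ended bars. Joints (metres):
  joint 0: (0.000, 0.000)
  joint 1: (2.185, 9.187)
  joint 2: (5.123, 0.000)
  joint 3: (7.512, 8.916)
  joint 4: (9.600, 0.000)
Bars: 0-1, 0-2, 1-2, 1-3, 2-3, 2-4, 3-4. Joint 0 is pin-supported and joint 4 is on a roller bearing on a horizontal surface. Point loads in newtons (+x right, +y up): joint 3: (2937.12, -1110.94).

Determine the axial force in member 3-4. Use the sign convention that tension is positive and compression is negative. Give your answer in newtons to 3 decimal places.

-3694.484

N=5 nodes, M=7 members, R=3 reactions → 2N=10, M+R=10
member 0 (0-1): L=9.4433, (cx,cy)=(0.2314,0.9729)
member 1 (0-2): L=5.1230, (cx,cy)=(1.0000,0.0000)
member 2 (1-2): L=9.6454, (cx,cy)=(0.3046,-0.9525)
member 3 (1-3): L=5.3339, (cx,cy)=(0.9987,-0.0508)
member 4 (2-3): L=9.2305, (cx,cy)=(0.2588,0.9659)
member 5 (2-4): L=4.4770, (cx,cy)=(1.0000,0.0000)
member 6 (3-4): L=9.1572, (cx,cy)=(0.2280,-0.9737)
solve A·x = −loads:
  F[0-1] = +2555.5713 N (tension)
  F[0-2] = +2345.8070 N (tension)
  F[1-2] = -2685.5357 N (compression)
  F[1-3] = +1411.1569 N (tension)
  F[2-3] = +2648.1487 N (tension)
  F[2-4] = +842.4037 N (tension)
  F[3-4] = -3694.4837 N (compression)
  Rx@0 = -2937.1200 N
  Ry@0 = -2486.2208 N
  Ry@4 = +3597.1607 N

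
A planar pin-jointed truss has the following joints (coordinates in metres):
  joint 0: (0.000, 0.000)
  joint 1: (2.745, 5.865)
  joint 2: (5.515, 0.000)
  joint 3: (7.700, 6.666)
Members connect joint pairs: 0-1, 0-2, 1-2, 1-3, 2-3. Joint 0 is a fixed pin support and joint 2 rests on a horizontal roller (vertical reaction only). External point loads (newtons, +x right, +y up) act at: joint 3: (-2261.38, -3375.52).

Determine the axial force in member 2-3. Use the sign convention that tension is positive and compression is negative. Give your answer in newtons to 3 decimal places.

-3344.761

N=4 nodes, M=5 members, R=3 reactions → 2N=8, M+R=8
member 0 (0-1): L=6.4756, (cx,cy)=(0.4239,0.9057)
member 1 (0-2): L=5.5150, (cx,cy)=(1.0000,0.0000)
member 2 (1-2): L=6.4862, (cx,cy)=(0.4271,-0.9042)
member 3 (1-3): L=5.0193, (cx,cy)=(0.9872,0.1596)
member 4 (2-3): L=7.0150, (cx,cy)=(0.3115,0.9503)
solve A·x = −loads:
  F[0-1] = -1541.3152 N (compression)
  F[0-2] = -1608.0170 N (compression)
  F[1-2] = +1325.8163 N (tension)
  F[1-3] = -1235.3968 N (compression)
  F[2-3] = -3344.7607 N (compression)
  Rx@0 = +2261.3800 N
  Ry@0 = +1395.9833 N
  Ry@2 = +1979.5367 N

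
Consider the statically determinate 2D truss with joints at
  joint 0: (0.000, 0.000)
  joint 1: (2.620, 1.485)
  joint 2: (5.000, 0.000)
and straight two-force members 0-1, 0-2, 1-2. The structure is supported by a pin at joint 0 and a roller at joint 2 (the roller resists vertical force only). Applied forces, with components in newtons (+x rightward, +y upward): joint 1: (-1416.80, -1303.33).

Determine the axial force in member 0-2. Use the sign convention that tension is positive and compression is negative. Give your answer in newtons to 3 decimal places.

420.155

N=3 nodes, M=3 members, R=3 reactions → 2N=6, M+R=6
member 0 (0-1): L=3.0116, (cx,cy)=(0.8700,0.4931)
member 1 (0-2): L=5.0000, (cx,cy)=(1.0000,0.0000)
member 2 (1-2): L=2.8053, (cx,cy)=(0.8484,-0.5294)
solve A·x = −loads:
  F[0-1] = -2111.5035 N (compression)
  F[0-2] = +420.1547 N (tension)
  F[1-2] = -495.2326 N (compression)
  Rx@0 = +1416.8000 N
  Ry@0 = +1041.1747 N
  Ry@2 = +262.1553 N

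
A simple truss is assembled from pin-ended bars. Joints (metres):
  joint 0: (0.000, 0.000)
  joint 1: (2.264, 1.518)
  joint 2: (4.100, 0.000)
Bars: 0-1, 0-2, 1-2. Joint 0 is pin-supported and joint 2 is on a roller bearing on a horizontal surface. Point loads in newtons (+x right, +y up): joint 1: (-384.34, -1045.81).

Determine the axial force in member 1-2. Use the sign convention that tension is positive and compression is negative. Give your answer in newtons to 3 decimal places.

N=3 nodes, M=3 members, R=3 reactions → 2N=6, M+R=6
member 0 (0-1): L=2.7258, (cx,cy)=(0.8306,0.5569)
member 1 (0-2): L=4.1000, (cx,cy)=(1.0000,0.0000)
member 2 (1-2): L=2.3823, (cx,cy)=(0.7707,-0.6372)
solve A·x = −loads:
  F[0-1] = -1096.4607 N (compression)
  F[0-2] = +526.3583 N (tension)
  F[1-2] = -682.9676 N (compression)
  Rx@0 = +384.3400 N
  Ry@0 = +610.6184 N
  Ry@2 = +435.1916 N

-682.968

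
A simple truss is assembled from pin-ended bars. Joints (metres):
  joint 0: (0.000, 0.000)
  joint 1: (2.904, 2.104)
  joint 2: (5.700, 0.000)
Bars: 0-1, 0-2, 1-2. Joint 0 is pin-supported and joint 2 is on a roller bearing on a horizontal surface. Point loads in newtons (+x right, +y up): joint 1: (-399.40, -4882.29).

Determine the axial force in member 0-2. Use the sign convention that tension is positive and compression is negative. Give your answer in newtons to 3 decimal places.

N=3 nodes, M=3 members, R=3 reactions → 2N=6, M+R=6
member 0 (0-1): L=3.5861, (cx,cy)=(0.8098,0.5867)
member 1 (0-2): L=5.7000, (cx,cy)=(1.0000,0.0000)
member 2 (1-2): L=3.4992, (cx,cy)=(0.7990,-0.6013)
solve A·x = −loads:
  F[0-1] = -4333.1667 N (compression)
  F[0-2] = +3109.5807 N (tension)
  F[1-2] = -3891.6519 N (compression)
  Rx@0 = +399.4000 N
  Ry@0 = +2542.3194 N
  Ry@2 = +2339.9706 N

3109.581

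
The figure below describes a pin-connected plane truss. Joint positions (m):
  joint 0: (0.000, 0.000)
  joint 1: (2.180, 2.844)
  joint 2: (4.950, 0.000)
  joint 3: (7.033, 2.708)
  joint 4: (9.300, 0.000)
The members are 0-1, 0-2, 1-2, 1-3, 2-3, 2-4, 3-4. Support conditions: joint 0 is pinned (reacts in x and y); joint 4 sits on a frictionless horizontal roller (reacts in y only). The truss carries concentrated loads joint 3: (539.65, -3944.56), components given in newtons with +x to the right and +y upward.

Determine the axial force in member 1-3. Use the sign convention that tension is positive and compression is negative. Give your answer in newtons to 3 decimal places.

-1439.920

N=5 nodes, M=7 members, R=3 reactions → 2N=10, M+R=10
member 0 (0-1): L=3.5834, (cx,cy)=(0.6084,0.7937)
member 1 (0-2): L=4.9500, (cx,cy)=(1.0000,0.0000)
member 2 (1-2): L=3.9700, (cx,cy)=(0.6977,-0.7164)
member 3 (1-3): L=4.8549, (cx,cy)=(0.9996,-0.0280)
member 4 (2-3): L=3.4165, (cx,cy)=(0.6097,0.7926)
member 5 (2-4): L=4.3500, (cx,cy)=(1.0000,0.0000)
member 6 (3-4): L=3.5317, (cx,cy)=(0.6419,-0.7668)
solve A·x = −loads:
  F[0-1] = -1013.5353 N (compression)
  F[0-2] = +1156.2456 N (tension)
  F[1-2] = +1179.2018 N (tension)
  F[1-3] = -1439.9199 N (compression)
  F[2-3] = -1065.7354 N (compression)
  F[2-4] = +2628.7801 N (tension)
  F[3-4] = -4095.2500 N (compression)
  Rx@0 = -539.6500 N
  Ry@0 = +804.4027 N
  Ry@4 = +3140.1573 N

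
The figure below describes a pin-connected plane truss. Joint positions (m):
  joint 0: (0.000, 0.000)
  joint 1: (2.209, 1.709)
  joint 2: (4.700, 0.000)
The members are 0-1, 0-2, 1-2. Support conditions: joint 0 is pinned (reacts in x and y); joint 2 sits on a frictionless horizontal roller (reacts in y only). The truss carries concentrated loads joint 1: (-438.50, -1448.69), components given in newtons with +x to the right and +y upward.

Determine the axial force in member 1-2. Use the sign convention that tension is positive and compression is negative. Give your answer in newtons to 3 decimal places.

-921.712

N=3 nodes, M=3 members, R=3 reactions → 2N=6, M+R=6
member 0 (0-1): L=2.7929, (cx,cy)=(0.7909,0.6119)
member 1 (0-2): L=4.7000, (cx,cy)=(1.0000,0.0000)
member 2 (1-2): L=3.0209, (cx,cy)=(0.8246,-0.5657)
solve A·x = −loads:
  F[0-1] = -1515.3501 N (compression)
  F[0-2] = +760.0367 N (tension)
  F[1-2] = -921.7123 N (compression)
  Rx@0 = +438.5000 N
  Ry@0 = +927.2518 N
  Ry@2 = +521.4382 N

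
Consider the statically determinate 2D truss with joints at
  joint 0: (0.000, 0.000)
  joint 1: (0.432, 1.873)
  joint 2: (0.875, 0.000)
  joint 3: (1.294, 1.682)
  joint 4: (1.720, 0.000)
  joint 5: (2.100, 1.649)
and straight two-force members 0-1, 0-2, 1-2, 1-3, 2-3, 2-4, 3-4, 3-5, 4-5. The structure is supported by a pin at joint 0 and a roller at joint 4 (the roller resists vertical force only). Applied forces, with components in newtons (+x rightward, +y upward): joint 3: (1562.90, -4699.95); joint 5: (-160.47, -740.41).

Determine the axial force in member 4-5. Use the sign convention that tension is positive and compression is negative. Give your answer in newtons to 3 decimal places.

N=6 nodes, M=9 members, R=3 reactions → 2N=12, M+R=12
member 0 (0-1): L=1.9222, (cx,cy)=(0.2247,0.9744)
member 1 (0-2): L=0.8750, (cx,cy)=(1.0000,0.0000)
member 2 (1-2): L=1.9247, (cx,cy)=(0.2302,-0.9732)
member 3 (1-3): L=0.8829, (cx,cy)=(0.9763,-0.2163)
member 4 (2-3): L=1.7334, (cx,cy)=(0.2417,0.9703)
member 5 (2-4): L=0.8450, (cx,cy)=(1.0000,0.0000)
member 6 (3-4): L=1.7351, (cx,cy)=(0.2455,-0.9694)
member 7 (3-5): L=0.8067, (cx,cy)=(0.9992,-0.0409)
member 8 (4-5): L=1.6922, (cx,cy)=(0.2246,0.9745)
solve A·x = −loads:
  F[0-1] = +383.8667 N (tension)
  F[0-2] = +1316.1577 N (tension)
  F[1-2] = -426.3539 N (compression)
  F[1-3] = +188.8782 N (tension)
  F[2-3] = +427.5864 N (tension)
  F[2-4] = +1114.6678 N (tension)
  F[3-4] = -5234.6294 N (compression)
  F[3-5] = +10.0656 N (tension)
  F[4-5] = -759.3925 N (compression)
  Rx@0 = -1402.4300 N
  Ry@0 = -374.0464 N
  Ry@4 = +5814.4064 N

-759.392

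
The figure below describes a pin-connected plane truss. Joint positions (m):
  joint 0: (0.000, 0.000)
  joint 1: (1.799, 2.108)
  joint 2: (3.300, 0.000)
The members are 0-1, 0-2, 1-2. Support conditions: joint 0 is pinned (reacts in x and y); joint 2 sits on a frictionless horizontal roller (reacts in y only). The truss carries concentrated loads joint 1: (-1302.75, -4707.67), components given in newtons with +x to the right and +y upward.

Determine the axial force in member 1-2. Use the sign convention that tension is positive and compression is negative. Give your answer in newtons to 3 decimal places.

N=3 nodes, M=3 members, R=3 reactions → 2N=6, M+R=6
member 0 (0-1): L=2.7713, (cx,cy)=(0.6492,0.7607)
member 1 (0-2): L=3.3000, (cx,cy)=(1.0000,0.0000)
member 2 (1-2): L=2.5878, (cx,cy)=(0.5800,-0.8146)
solve A·x = −loads:
  F[0-1] = -3909.0711 N (compression)
  F[0-2] = +1234.8449 N (tension)
  F[1-2] = -2128.9281 N (compression)
  Rx@0 = +1302.7500 N
  Ry@0 = +2973.4575 N
  Ry@2 = +1734.2125 N

-2128.928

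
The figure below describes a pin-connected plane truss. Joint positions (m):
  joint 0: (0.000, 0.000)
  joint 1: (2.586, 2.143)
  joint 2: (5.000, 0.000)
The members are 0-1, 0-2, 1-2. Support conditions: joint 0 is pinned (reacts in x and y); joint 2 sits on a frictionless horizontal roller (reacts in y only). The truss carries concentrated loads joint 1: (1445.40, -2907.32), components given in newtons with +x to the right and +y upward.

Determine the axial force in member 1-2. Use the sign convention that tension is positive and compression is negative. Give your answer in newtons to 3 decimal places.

N=3 nodes, M=3 members, R=3 reactions → 2N=6, M+R=6
member 0 (0-1): L=3.3585, (cx,cy)=(0.7700,0.6381)
member 1 (0-2): L=5.0000, (cx,cy)=(1.0000,0.0000)
member 2 (1-2): L=3.2280, (cx,cy)=(0.7478,-0.6639)
solve A·x = −loads:
  F[0-1] = -1228.9428 N (compression)
  F[0-2] = +2391.6560 N (tension)
  F[1-2] = -3198.1002 N (compression)
  Rx@0 = -1445.4000 N
  Ry@0 = +784.1557 N
  Ry@2 = +2123.1643 N

-3198.100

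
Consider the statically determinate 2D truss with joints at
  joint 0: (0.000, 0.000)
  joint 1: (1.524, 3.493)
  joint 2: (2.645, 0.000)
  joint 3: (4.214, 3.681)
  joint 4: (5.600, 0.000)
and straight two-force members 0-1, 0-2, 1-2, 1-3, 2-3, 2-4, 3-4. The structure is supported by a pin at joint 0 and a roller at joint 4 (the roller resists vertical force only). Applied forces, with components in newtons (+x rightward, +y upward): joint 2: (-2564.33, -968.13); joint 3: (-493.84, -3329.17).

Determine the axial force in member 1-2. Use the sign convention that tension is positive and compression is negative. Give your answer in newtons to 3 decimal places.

N=5 nodes, M=7 members, R=3 reactions → 2N=10, M+R=10
member 0 (0-1): L=3.8110, (cx,cy)=(0.3999,0.9166)
member 1 (0-2): L=2.6450, (cx,cy)=(1.0000,0.0000)
member 2 (1-2): L=3.6685, (cx,cy)=(0.3056,-0.9522)
member 3 (1-3): L=2.6966, (cx,cy)=(0.9976,0.0697)
member 4 (2-3): L=4.0014, (cx,cy)=(0.3921,0.9199)
member 5 (2-4): L=2.9550, (cx,cy)=(1.0000,0.0000)
member 6 (3-4): L=3.9333, (cx,cy)=(0.3524,-0.9359)
solve A·x = −loads:
  F[0-1] = -1810.5110 N (compression)
  F[0-2] = -2334.1532 N (compression)
  F[1-2] = +1652.5968 N (tension)
  F[1-3] = -1232.0098 N (compression)
  F[2-3] = -658.1221 N (compression)
  F[2-4] = +993.2275 N (tension)
  F[3-4] = -2818.6508 N (compression)
  Rx@0 = +3058.1700 N
  Ry@0 = +1659.4426 N
  Ry@4 = +2637.8574 N

1652.597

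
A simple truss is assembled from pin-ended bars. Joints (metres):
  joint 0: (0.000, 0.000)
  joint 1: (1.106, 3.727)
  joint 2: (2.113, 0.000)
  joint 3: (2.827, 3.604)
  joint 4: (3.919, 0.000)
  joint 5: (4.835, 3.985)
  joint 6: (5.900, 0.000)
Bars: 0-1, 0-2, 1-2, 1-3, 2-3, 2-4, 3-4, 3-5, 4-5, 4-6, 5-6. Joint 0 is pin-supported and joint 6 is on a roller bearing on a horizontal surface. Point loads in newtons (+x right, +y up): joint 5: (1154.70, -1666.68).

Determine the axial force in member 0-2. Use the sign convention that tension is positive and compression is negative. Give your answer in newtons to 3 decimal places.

N=7 nodes, M=11 members, R=3 reactions → 2N=14, M+R=14
member 0 (0-1): L=3.8876, (cx,cy)=(0.2845,0.9587)
member 1 (0-2): L=2.1130, (cx,cy)=(1.0000,0.0000)
member 2 (1-2): L=3.8606, (cx,cy)=(0.2608,-0.9654)
member 3 (1-3): L=1.7254, (cx,cy)=(0.9975,-0.0713)
member 4 (2-3): L=3.6740, (cx,cy)=(0.1943,0.9809)
member 5 (2-4): L=1.8060, (cx,cy)=(1.0000,0.0000)
member 6 (3-4): L=3.7658, (cx,cy)=(0.2900,-0.9570)
member 7 (3-5): L=2.0438, (cx,cy)=(0.9825,0.1864)
member 8 (4-5): L=4.0889, (cx,cy)=(0.2240,0.9746)
member 9 (4-6): L=1.9810, (cx,cy)=(1.0000,0.0000)
member 10 (5-6): L=4.1249, (cx,cy)=(0.2582,-0.9661)
solve A·x = −loads:
  F[0-1] = +499.7106 N (tension)
  F[0-2] = +1012.5367 N (tension)
  F[1-2] = -516.7437 N (compression)
  F[1-3] = +277.6557 N (tension)
  F[2-3] = +508.5510 N (tension)
  F[2-4] = +778.9209 N (tension)
  F[3-4] = -402.9046 N (compression)
  F[3-5] = +501.4016 N (tension)
  F[4-5] = +395.6487 N (tension)
  F[4-6] = +573.4542 N (tension)
  F[5-6] = -2221.0489 N (compression)
  Rx@0 = -1154.7000 N
  Ry@0 = -479.0619 N
  Ry@6 = +2145.7419 N

1012.537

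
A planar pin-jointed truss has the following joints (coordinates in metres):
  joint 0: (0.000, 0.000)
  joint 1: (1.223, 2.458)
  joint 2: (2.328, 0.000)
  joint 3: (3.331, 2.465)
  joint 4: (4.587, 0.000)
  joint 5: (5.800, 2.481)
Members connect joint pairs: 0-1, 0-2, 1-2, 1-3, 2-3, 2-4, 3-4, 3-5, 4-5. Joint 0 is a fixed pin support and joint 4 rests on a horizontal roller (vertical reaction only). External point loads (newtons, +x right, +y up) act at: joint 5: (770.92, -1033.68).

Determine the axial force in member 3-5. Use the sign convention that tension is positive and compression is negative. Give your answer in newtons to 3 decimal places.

N=6 nodes, M=9 members, R=3 reactions → 2N=12, M+R=12
member 0 (0-1): L=2.7454, (cx,cy)=(0.4455,0.8953)
member 1 (0-2): L=2.3280, (cx,cy)=(1.0000,0.0000)
member 2 (1-2): L=2.6950, (cx,cy)=(0.4100,-0.9121)
member 3 (1-3): L=2.1080, (cx,cy)=(1.0000,0.0033)
member 4 (2-3): L=2.6612, (cx,cy)=(0.3769,0.9263)
member 5 (2-4): L=2.2590, (cx,cy)=(1.0000,0.0000)
member 6 (3-4): L=2.7665, (cx,cy)=(0.4540,-0.8910)
member 7 (3-5): L=2.4691, (cx,cy)=(1.0000,0.0065)
member 8 (4-5): L=2.7617, (cx,cy)=(0.4392,0.8984)
solve A·x = −loads:
  F[0-1] = +771.0512 N (tension)
  F[0-2] = +427.4442 N (tension)
  F[1-2] = -754.4934 N (compression)
  F[1-3] = +652.8408 N (tension)
  F[2-3] = +742.9402 N (tension)
  F[2-4] = -161.9247 N (compression)
  F[3-4] = -765.4567 N (compression)
  F[3-5] = +1280.3860 N (tension)
  F[4-5] = -1159.8468 N (compression)
  Rx@0 = -770.9200 N
  Ry@0 = -690.3219 N
  Ry@4 = +1724.0019 N

1280.386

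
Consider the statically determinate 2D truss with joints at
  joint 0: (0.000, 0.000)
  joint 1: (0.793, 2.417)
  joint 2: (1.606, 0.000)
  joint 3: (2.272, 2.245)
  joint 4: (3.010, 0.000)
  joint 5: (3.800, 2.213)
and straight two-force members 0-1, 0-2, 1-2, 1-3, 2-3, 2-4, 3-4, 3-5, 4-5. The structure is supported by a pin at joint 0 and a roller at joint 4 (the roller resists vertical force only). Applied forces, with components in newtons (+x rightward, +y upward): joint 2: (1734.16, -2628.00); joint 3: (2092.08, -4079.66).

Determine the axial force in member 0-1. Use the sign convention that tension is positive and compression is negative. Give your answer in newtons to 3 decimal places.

-700.623

N=6 nodes, M=9 members, R=3 reactions → 2N=12, M+R=12
member 0 (0-1): L=2.5438, (cx,cy)=(0.3117,0.9502)
member 1 (0-2): L=1.6060, (cx,cy)=(1.0000,0.0000)
member 2 (1-2): L=2.5501, (cx,cy)=(0.3188,-0.9478)
member 3 (1-3): L=1.4890, (cx,cy)=(0.9933,-0.1155)
member 4 (2-3): L=2.3417, (cx,cy)=(0.2844,0.9587)
member 5 (2-4): L=1.4040, (cx,cy)=(1.0000,0.0000)
member 6 (3-4): L=2.3632, (cx,cy)=(0.3123,-0.9500)
member 7 (3-5): L=1.5283, (cx,cy)=(0.9998,-0.0209)
member 8 (4-5): L=2.3498, (cx,cy)=(0.3362,0.9418)
solve A·x = −loads:
  F[0-1] = -700.6226 N (compression)
  F[0-2] = +4044.6540 N (tension)
  F[1-2] = +758.8424 N (tension)
  F[1-3] = -463.4466 N (compression)
  F[2-3] = +1990.9771 N (tension)
  F[2-4] = +1986.1739 N (tension)
  F[3-4] = -6360.0369 N (compression)
  F[3-5] = +0.0000 N (tension)
  F[4-5] = -0.0000 N (compression)
  Rx@0 = -3826.2400 N
  Ry@0 = +665.7081 N
  Ry@4 = +6041.9519 N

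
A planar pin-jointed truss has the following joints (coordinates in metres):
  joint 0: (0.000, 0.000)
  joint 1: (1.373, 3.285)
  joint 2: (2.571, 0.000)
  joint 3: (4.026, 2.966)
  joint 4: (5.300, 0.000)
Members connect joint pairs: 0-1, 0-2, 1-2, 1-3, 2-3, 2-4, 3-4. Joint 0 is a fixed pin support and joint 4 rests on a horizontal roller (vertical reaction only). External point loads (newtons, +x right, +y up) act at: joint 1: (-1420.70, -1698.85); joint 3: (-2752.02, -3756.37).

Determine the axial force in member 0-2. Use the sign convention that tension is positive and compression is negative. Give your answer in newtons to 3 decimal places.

N=5 nodes, M=7 members, R=3 reactions → 2N=10, M+R=10
member 0 (0-1): L=3.5604, (cx,cy)=(0.3856,0.9227)
member 1 (0-2): L=2.5710, (cx,cy)=(1.0000,0.0000)
member 2 (1-2): L=3.4966, (cx,cy)=(0.3426,-0.9395)
member 3 (1-3): L=2.6721, (cx,cy)=(0.9928,-0.1194)
member 4 (2-3): L=3.3037, (cx,cy)=(0.4404,0.8978)
member 5 (2-4): L=2.7290, (cx,cy)=(1.0000,0.0000)
member 6 (3-4): L=3.2280, (cx,cy)=(0.3947,-0.9188)
solve A·x = −loads:
  F[0-1] = -4966.5029 N (compression)
  F[0-2] = -2257.4763 N (compression)
  F[1-2] = +3276.2321 N (tension)
  F[1-3] = -1628.6792 N (compression)
  F[2-3] = -3428.3460 N (compression)
  F[2-4] = +374.9251 N (tension)
  F[3-4] = -949.9786 N (compression)
  Rx@0 = +4172.7200 N
  Ry@0 = +4582.3566 N
  Ry@4 = +872.8634 N

-2257.476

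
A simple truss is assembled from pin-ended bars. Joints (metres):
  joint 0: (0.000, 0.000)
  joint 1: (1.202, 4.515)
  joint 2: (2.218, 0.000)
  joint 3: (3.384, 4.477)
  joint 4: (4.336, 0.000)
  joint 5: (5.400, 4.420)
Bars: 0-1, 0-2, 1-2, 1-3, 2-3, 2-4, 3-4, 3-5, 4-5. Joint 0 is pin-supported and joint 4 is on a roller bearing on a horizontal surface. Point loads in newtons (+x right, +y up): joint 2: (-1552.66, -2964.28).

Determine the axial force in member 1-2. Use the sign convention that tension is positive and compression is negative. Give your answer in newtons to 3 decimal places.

1496.913

N=6 nodes, M=9 members, R=3 reactions → 2N=12, M+R=12
member 0 (0-1): L=4.6723, (cx,cy)=(0.2573,0.9663)
member 1 (0-2): L=2.2180, (cx,cy)=(1.0000,0.0000)
member 2 (1-2): L=4.6279, (cx,cy)=(0.2195,-0.9756)
member 3 (1-3): L=2.1823, (cx,cy)=(0.9998,-0.0174)
member 4 (2-3): L=4.6263, (cx,cy)=(0.2520,0.9677)
member 5 (2-4): L=2.1180, (cx,cy)=(1.0000,0.0000)
member 6 (3-4): L=4.5771, (cx,cy)=(0.2080,-0.9781)
member 7 (3-5): L=2.0168, (cx,cy)=(0.9996,-0.0283)
member 8 (4-5): L=4.5463, (cx,cy)=(0.2340,0.9722)
solve A·x = −loads:
  F[0-1] = -1498.3915 N (compression)
  F[0-2] = -1167.1793 N (compression)
  F[1-2] = +1496.9129 N (tension)
  F[1-3] = -714.2181 N (compression)
  F[2-3] = +1554.0535 N (tension)
  F[2-4] = +322.4344 N (tension)
  F[3-4] = -1550.2248 N (compression)
  F[3-5] = -0.0000 N (tension)
  F[4-5] = +0.0000 N (tension)
  Rx@0 = +1552.6600 N
  Ry@0 = +1447.9578 N
  Ry@4 = +1516.3222 N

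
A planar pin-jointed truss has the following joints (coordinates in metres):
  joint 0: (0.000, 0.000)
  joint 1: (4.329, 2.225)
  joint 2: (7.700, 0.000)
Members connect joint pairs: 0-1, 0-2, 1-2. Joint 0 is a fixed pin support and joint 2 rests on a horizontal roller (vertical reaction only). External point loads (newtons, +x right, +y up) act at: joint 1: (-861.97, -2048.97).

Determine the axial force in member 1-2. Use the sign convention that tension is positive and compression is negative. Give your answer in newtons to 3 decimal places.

-1639.002

N=3 nodes, M=3 members, R=3 reactions → 2N=6, M+R=6
member 0 (0-1): L=4.8673, (cx,cy)=(0.8894,0.4571)
member 1 (0-2): L=7.7000, (cx,cy)=(1.0000,0.0000)
member 2 (1-2): L=4.0391, (cx,cy)=(0.8346,-0.5509)
solve A·x = −loads:
  F[0-1] = -2507.1628 N (compression)
  F[0-2] = +1367.9005 N (tension)
  F[1-2] = -1639.0022 N (compression)
  Rx@0 = +861.9700 N
  Ry@0 = +1146.0988 N
  Ry@2 = +902.8712 N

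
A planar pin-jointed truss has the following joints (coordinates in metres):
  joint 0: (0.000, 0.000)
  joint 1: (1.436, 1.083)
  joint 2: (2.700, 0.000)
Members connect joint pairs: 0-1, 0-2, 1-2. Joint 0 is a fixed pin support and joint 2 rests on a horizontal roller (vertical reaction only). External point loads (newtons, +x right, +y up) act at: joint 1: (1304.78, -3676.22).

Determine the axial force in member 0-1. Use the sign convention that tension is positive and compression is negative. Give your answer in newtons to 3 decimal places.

-1989.019

N=3 nodes, M=3 members, R=3 reactions → 2N=6, M+R=6
member 0 (0-1): L=1.7986, (cx,cy)=(0.7984,0.6021)
member 1 (0-2): L=2.7000, (cx,cy)=(1.0000,0.0000)
member 2 (1-2): L=1.6645, (cx,cy)=(0.7594,-0.6506)
solve A·x = −loads:
  F[0-1] = -1989.0193 N (compression)
  F[0-2] = +2892.8048 N (tension)
  F[1-2] = -3809.4107 N (compression)
  Rx@0 = -1304.7800 N
  Ry@0 = +1197.6538 N
  Ry@2 = +2478.5662 N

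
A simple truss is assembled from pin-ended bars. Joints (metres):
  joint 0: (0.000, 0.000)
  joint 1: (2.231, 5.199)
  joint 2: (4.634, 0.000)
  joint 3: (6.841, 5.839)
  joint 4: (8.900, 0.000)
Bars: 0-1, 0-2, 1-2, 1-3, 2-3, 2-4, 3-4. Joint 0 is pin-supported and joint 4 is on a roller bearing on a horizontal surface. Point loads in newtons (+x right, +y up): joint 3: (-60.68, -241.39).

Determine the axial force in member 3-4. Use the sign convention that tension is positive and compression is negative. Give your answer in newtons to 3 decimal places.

N=5 nodes, M=7 members, R=3 reactions → 2N=10, M+R=10
member 0 (0-1): L=5.6575, (cx,cy)=(0.3943,0.9190)
member 1 (0-2): L=4.6340, (cx,cy)=(1.0000,0.0000)
member 2 (1-2): L=5.7275, (cx,cy)=(0.4196,-0.9077)
member 3 (1-3): L=4.6542, (cx,cy)=(0.9905,0.1375)
member 4 (2-3): L=6.2422, (cx,cy)=(0.3536,0.9354)
member 5 (2-4): L=4.2660, (cx,cy)=(1.0000,0.0000)
member 6 (3-4): L=6.1914, (cx,cy)=(0.3326,-0.9431)
solve A·x = −loads:
  F[0-1] = -104.0906 N (compression)
  F[0-2] = -19.6323 N (compression)
  F[1-2] = +93.1253 N (tension)
  F[1-3] = -80.8874 N (compression)
  F[2-3] = -90.3694 N (compression)
  F[2-4] = +51.3902 N (tension)
  F[3-4] = -154.5301 N (compression)
  Rx@0 = +60.6800 N
  Ry@0 = +95.6553 N
  Ry@4 = +145.7347 N

-154.530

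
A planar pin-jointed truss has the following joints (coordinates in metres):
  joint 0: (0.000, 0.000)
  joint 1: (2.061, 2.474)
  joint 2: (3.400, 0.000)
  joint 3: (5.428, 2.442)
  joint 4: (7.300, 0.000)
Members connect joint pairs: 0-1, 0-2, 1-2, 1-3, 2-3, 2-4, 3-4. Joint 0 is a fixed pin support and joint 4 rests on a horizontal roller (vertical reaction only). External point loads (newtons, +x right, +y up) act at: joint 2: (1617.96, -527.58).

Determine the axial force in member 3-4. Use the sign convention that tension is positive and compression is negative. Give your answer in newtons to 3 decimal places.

N=5 nodes, M=7 members, R=3 reactions → 2N=10, M+R=10
member 0 (0-1): L=3.2200, (cx,cy)=(0.6401,0.7683)
member 1 (0-2): L=3.4000, (cx,cy)=(1.0000,0.0000)
member 2 (1-2): L=2.8131, (cx,cy)=(0.4760,-0.8795)
member 3 (1-3): L=3.3672, (cx,cy)=(1.0000,-0.0095)
member 4 (2-3): L=3.1743, (cx,cy)=(0.6389,0.7693)
member 5 (2-4): L=3.9000, (cx,cy)=(1.0000,0.0000)
member 6 (3-4): L=3.0770, (cx,cy)=(0.6084,-0.7936)
solve A·x = −loads:
  F[0-1] = -366.8480 N (compression)
  F[0-2] = +1852.7656 N (tension)
  F[1-2] = +324.6998 N (tension)
  F[1-3] = -389.3755 N (compression)
  F[2-3] = +314.5980 N (tension)
  F[2-4] = +188.3669 N (tension)
  F[3-4] = -309.6151 N (compression)
  Rx@0 = -1617.9600 N
  Ry@0 = +281.8578 N
  Ry@4 = +245.7222 N

-309.615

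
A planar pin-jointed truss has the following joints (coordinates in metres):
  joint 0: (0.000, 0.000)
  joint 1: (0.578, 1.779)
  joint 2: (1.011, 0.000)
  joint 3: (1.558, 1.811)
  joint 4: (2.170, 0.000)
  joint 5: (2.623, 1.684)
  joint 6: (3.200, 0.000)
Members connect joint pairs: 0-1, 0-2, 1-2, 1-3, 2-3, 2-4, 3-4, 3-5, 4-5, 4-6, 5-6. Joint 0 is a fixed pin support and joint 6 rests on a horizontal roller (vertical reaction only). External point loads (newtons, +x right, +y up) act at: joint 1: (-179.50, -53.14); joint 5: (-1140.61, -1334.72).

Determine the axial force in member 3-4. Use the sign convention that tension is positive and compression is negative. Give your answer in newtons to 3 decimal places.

N=7 nodes, M=11 members, R=3 reactions → 2N=14, M+R=14
member 0 (0-1): L=1.8705, (cx,cy)=(0.3090,0.9511)
member 1 (0-2): L=1.0110, (cx,cy)=(1.0000,0.0000)
member 2 (1-2): L=1.8309, (cx,cy)=(0.2365,-0.9716)
member 3 (1-3): L=0.9805, (cx,cy)=(0.9995,0.0326)
member 4 (2-3): L=1.8918, (cx,cy)=(0.2891,0.9573)
member 5 (2-4): L=1.1590, (cx,cy)=(1.0000,0.0000)
member 6 (3-4): L=1.9116, (cx,cy)=(0.3201,-0.9474)
member 7 (3-5): L=1.0725, (cx,cy)=(0.9930,-0.1184)
member 8 (4-5): L=1.7439, (cx,cy)=(0.2598,0.9657)
member 9 (4-6): L=1.0300, (cx,cy)=(1.0000,0.0000)
member 10 (5-6): L=1.7801, (cx,cy)=(0.3241,-0.9460)
solve A·x = −loads:
  F[0-1] = -1034.8910 N (compression)
  F[0-2] = -1000.3272 N (compression)
  F[1-2] = +946.0549 N (tension)
  F[1-3] = -364.2103 N (compression)
  F[2-3] = -960.2340 N (compression)
  F[2-4] = -498.9501 N (compression)
  F[3-4] = +1108.2636 N (tension)
  F[3-5] = -1003.5288 N (compression)
  F[4-5] = -1087.2572 N (compression)
  F[4-6] = +138.2932 N (tension)
  F[5-6] = -426.6498 N (compression)
  Rx@0 = +1320.1100 N
  Ry@0 = +984.2451 N
  Ry@6 = +403.6149 N

1108.264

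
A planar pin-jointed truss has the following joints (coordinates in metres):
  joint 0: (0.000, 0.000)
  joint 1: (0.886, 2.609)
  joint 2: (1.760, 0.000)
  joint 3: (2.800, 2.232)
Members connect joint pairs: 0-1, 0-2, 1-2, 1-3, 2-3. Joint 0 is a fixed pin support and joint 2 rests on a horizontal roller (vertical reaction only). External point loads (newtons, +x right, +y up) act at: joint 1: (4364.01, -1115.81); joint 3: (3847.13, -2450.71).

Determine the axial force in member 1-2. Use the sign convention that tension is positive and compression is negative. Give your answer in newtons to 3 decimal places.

N=4 nodes, M=5 members, R=3 reactions → 2N=8, M+R=8
member 0 (0-1): L=2.7553, (cx,cy)=(0.3216,0.9469)
member 1 (0-2): L=1.7600, (cx,cy)=(1.0000,0.0000)
member 2 (1-2): L=2.7515, (cx,cy)=(0.3176,-0.9482)
member 3 (1-3): L=1.9508, (cx,cy)=(0.9811,-0.1933)
member 4 (2-3): L=2.4624, (cx,cy)=(0.4224,0.9064)
solve A·x = −loads:
  F[0-1] = +12928.6991 N (tension)
  F[0-2] = +4053.8151 N (tension)
  F[1-2] = -15036.7007 N (compression)
  F[1-3] = +4657.4459 N (tension)
  F[2-3] = -1710.6947 N (compression)
  Rx@0 = -8211.1400 N
  Ry@0 = -12242.0549 N
  Ry@2 = +15808.5749 N

-15036.701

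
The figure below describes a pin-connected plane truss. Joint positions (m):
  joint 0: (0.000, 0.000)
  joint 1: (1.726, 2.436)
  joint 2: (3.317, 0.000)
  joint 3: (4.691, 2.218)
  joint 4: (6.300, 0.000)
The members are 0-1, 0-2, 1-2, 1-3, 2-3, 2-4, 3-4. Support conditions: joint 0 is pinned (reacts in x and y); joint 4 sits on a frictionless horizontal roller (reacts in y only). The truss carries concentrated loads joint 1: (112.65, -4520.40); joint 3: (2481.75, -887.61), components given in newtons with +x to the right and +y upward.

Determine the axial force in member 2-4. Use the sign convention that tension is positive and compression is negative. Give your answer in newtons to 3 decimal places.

2043.281

N=5 nodes, M=7 members, R=3 reactions → 2N=10, M+R=10
member 0 (0-1): L=2.9855, (cx,cy)=(0.5781,0.8159)
member 1 (0-2): L=3.3170, (cx,cy)=(1.0000,0.0000)
member 2 (1-2): L=2.9095, (cx,cy)=(0.5468,-0.8372)
member 3 (1-3): L=2.9730, (cx,cy)=(0.9973,-0.0733)
member 4 (2-3): L=2.6091, (cx,cy)=(0.5266,0.8501)
member 5 (2-4): L=2.9830, (cx,cy)=(1.0000,0.0000)
member 6 (3-4): L=2.7401, (cx,cy)=(0.5872,-0.8094)
solve A·x = −loads:
  F[0-1] = -3175.8925 N (compression)
  F[0-2] = +4430.4751 N (tension)
  F[1-2] = -2240.4884 N (compression)
  F[1-3] = -725.5269 N (compression)
  F[2-3] = +2206.6118 N (tension)
  F[2-4] = +2043.2812 N (tension)
  F[3-4] = -3479.7332 N (compression)
  Rx@0 = -2594.4000 N
  Ry@0 = +2591.3551 N
  Ry@4 = +2816.6549 N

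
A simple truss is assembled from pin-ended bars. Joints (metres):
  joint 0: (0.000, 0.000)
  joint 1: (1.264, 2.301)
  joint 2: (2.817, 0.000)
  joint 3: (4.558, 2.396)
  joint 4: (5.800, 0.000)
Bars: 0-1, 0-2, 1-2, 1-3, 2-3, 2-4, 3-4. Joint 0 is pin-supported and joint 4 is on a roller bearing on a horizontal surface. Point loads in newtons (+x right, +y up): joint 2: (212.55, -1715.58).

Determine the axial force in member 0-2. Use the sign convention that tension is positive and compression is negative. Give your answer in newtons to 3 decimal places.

N=5 nodes, M=7 members, R=3 reactions → 2N=10, M+R=10
member 0 (0-1): L=2.6253, (cx,cy)=(0.4815,0.8765)
member 1 (0-2): L=2.8170, (cx,cy)=(1.0000,0.0000)
member 2 (1-2): L=2.7760, (cx,cy)=(0.5594,-0.8289)
member 3 (1-3): L=3.2954, (cx,cy)=(0.9996,0.0288)
member 4 (2-3): L=2.9617, (cx,cy)=(0.5878,0.8090)
member 5 (2-4): L=2.9830, (cx,cy)=(1.0000,0.0000)
member 6 (3-4): L=2.6988, (cx,cy)=(0.4602,-0.8878)
solve A·x = −loads:
  F[0-1] = -1006.7036 N (compression)
  F[0-2] = +697.2429 N (tension)
  F[1-2] = +1027.6325 N (tension)
  F[1-3] = -1060.0215 N (compression)
  F[2-3] = +1067.7564 N (tension)
  F[2-4] = +431.9213 N (tension)
  F[3-4] = -938.5329 N (compression)
  Rx@0 = -212.5500 N
  Ry@0 = +882.3405 N
  Ry@4 = +833.2395 N

697.243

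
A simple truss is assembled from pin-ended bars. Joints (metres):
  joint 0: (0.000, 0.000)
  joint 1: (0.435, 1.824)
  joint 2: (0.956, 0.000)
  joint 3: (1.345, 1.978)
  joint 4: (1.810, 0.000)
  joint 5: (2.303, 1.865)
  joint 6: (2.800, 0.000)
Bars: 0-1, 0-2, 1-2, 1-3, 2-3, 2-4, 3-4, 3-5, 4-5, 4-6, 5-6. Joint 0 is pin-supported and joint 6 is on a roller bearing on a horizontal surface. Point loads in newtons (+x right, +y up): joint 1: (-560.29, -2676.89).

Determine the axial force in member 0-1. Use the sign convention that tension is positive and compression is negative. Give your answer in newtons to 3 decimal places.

-2699.651

N=7 nodes, M=11 members, R=3 reactions → 2N=14, M+R=14
member 0 (0-1): L=1.8752, (cx,cy)=(0.2320,0.9727)
member 1 (0-2): L=0.9560, (cx,cy)=(1.0000,0.0000)
member 2 (1-2): L=1.8969, (cx,cy)=(0.2747,-0.9615)
member 3 (1-3): L=0.9229, (cx,cy)=(0.9860,0.1669)
member 4 (2-3): L=2.0159, (cx,cy)=(0.1930,0.9812)
member 5 (2-4): L=0.8540, (cx,cy)=(1.0000,0.0000)
member 6 (3-4): L=2.0319, (cx,cy)=(0.2288,-0.9735)
member 7 (3-5): L=0.9646, (cx,cy)=(0.9931,-0.1171)
member 8 (4-5): L=1.9291, (cx,cy)=(0.2556,0.9668)
member 9 (4-6): L=0.9900, (cx,cy)=(1.0000,0.0000)
member 10 (5-6): L=1.9301, (cx,cy)=(0.2575,-0.9663)
solve A·x = −loads:
  F[0-1] = -2699.6505 N (compression)
  F[0-2] = +65.9776 N (tension)
  F[1-2] = -61.5566 N (compression)
  F[1-3] = -49.7687 N (compression)
  F[2-3] = +60.3232 N (tension)
  F[2-4] = +37.4306 N (tension)
  F[3-4] = -49.0983 N (compression)
  F[3-5] = -26.3762 N (compression)
  F[4-5] = +49.4370 N (tension)
  F[4-6] = +13.5603 N (tension)
  F[5-6] = -52.6609 N (compression)
  Rx@0 = +560.2900 N
  Ry@0 = +2626.0049 N
  Ry@6 = +50.8851 N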